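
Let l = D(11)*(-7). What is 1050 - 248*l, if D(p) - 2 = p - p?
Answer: 4522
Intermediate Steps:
D(p) = 2 (D(p) = 2 + (p - p) = 2 + 0 = 2)
l = -14 (l = 2*(-7) = -14)
1050 - 248*l = 1050 - 248*(-14) = 1050 + 3472 = 4522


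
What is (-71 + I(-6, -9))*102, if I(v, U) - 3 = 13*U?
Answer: -18870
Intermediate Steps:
I(v, U) = 3 + 13*U
(-71 + I(-6, -9))*102 = (-71 + (3 + 13*(-9)))*102 = (-71 + (3 - 117))*102 = (-71 - 114)*102 = -185*102 = -18870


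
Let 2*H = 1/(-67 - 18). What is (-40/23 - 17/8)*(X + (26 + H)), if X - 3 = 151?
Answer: -21755889/31280 ≈ -695.52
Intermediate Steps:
X = 154 (X = 3 + 151 = 154)
H = -1/170 (H = 1/(2*(-67 - 18)) = (½)/(-85) = (½)*(-1/85) = -1/170 ≈ -0.0058824)
(-40/23 - 17/8)*(X + (26 + H)) = (-40/23 - 17/8)*(154 + (26 - 1/170)) = (-40*1/23 - 17*⅛)*(154 + 4419/170) = (-40/23 - 17/8)*(30599/170) = -711/184*30599/170 = -21755889/31280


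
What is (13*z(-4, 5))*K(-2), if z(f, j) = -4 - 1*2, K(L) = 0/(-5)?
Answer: 0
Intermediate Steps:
K(L) = 0 (K(L) = 0*(-⅕) = 0)
z(f, j) = -6 (z(f, j) = -4 - 2 = -6)
(13*z(-4, 5))*K(-2) = (13*(-6))*0 = -78*0 = 0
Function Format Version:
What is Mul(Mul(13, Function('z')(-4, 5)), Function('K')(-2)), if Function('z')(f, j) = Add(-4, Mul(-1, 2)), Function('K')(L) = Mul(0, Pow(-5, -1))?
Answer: 0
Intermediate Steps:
Function('K')(L) = 0 (Function('K')(L) = Mul(0, Rational(-1, 5)) = 0)
Function('z')(f, j) = -6 (Function('z')(f, j) = Add(-4, -2) = -6)
Mul(Mul(13, Function('z')(-4, 5)), Function('K')(-2)) = Mul(Mul(13, -6), 0) = Mul(-78, 0) = 0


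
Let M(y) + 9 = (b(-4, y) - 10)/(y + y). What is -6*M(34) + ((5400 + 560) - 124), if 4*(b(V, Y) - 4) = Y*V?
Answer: 100190/17 ≈ 5893.5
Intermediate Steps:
b(V, Y) = 4 + V*Y/4 (b(V, Y) = 4 + (Y*V)/4 = 4 + (V*Y)/4 = 4 + V*Y/4)
M(y) = -9 + (-6 - y)/(2*y) (M(y) = -9 + ((4 + (¼)*(-4)*y) - 10)/(y + y) = -9 + ((4 - y) - 10)/((2*y)) = -9 + (-6 - y)*(1/(2*y)) = -9 + (-6 - y)/(2*y))
-6*M(34) + ((5400 + 560) - 124) = -6*(-19/2 - 3/34) + ((5400 + 560) - 124) = -6*(-19/2 - 3*1/34) + (5960 - 124) = -6*(-19/2 - 3/34) + 5836 = -6*(-163/17) + 5836 = 978/17 + 5836 = 100190/17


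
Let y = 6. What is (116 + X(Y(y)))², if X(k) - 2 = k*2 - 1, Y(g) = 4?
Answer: 15625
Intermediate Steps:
X(k) = 1 + 2*k (X(k) = 2 + (k*2 - 1) = 2 + (2*k - 1) = 2 + (-1 + 2*k) = 1 + 2*k)
(116 + X(Y(y)))² = (116 + (1 + 2*4))² = (116 + (1 + 8))² = (116 + 9)² = 125² = 15625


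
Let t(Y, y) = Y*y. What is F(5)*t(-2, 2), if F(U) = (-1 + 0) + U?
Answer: -16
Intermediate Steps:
F(U) = -1 + U
F(5)*t(-2, 2) = (-1 + 5)*(-2*2) = 4*(-4) = -16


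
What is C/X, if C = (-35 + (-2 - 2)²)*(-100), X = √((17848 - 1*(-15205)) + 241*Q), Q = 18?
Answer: 1900*√37391/37391 ≈ 9.8259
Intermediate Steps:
X = √37391 (X = √((17848 - 1*(-15205)) + 241*18) = √((17848 + 15205) + 4338) = √(33053 + 4338) = √37391 ≈ 193.37)
C = 1900 (C = (-35 + (-4)²)*(-100) = (-35 + 16)*(-100) = -19*(-100) = 1900)
C/X = 1900/(√37391) = 1900*(√37391/37391) = 1900*√37391/37391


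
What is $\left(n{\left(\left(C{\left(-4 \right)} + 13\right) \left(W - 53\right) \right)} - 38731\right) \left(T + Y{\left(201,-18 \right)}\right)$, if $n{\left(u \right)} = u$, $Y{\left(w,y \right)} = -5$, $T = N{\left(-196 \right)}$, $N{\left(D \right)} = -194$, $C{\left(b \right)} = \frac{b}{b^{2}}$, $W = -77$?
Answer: $\frac{16074623}{2} \approx 8.0373 \cdot 10^{6}$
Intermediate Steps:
$C{\left(b \right)} = \frac{1}{b}$ ($C{\left(b \right)} = \frac{b}{b^{2}} = \frac{1}{b}$)
$T = -194$
$\left(n{\left(\left(C{\left(-4 \right)} + 13\right) \left(W - 53\right) \right)} - 38731\right) \left(T + Y{\left(201,-18 \right)}\right) = \left(\left(\frac{1}{-4} + 13\right) \left(-77 - 53\right) - 38731\right) \left(-194 - 5\right) = \left(\left(- \frac{1}{4} + 13\right) \left(-130\right) - 38731\right) \left(-199\right) = \left(\frac{51}{4} \left(-130\right) - 38731\right) \left(-199\right) = \left(- \frac{3315}{2} - 38731\right) \left(-199\right) = \left(- \frac{80777}{2}\right) \left(-199\right) = \frac{16074623}{2}$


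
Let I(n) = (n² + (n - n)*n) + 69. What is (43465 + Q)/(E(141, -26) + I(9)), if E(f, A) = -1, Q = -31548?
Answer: 11917/149 ≈ 79.980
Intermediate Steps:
I(n) = 69 + n² (I(n) = (n² + 0*n) + 69 = (n² + 0) + 69 = n² + 69 = 69 + n²)
(43465 + Q)/(E(141, -26) + I(9)) = (43465 - 31548)/(-1 + (69 + 9²)) = 11917/(-1 + (69 + 81)) = 11917/(-1 + 150) = 11917/149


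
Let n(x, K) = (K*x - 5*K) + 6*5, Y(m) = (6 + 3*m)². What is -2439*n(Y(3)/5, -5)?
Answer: 414630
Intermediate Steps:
n(x, K) = 30 - 5*K + K*x (n(x, K) = (-5*K + K*x) + 30 = 30 - 5*K + K*x)
-2439*n(Y(3)/5, -5) = -2439*(30 - 5*(-5) - 5*9*(2 + 3)²/5) = -2439*(30 + 25 - 5*9*5²/5) = -2439*(30 + 25 - 5*9*25/5) = -2439*(30 + 25 - 1125/5) = -2439*(30 + 25 - 5*45) = -2439*(30 + 25 - 225) = -2439*(-170) = 414630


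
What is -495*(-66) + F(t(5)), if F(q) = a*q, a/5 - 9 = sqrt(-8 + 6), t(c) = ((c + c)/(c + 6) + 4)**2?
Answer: 4084290/121 + 14580*I*sqrt(2)/121 ≈ 33754.0 + 170.41*I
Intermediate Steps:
t(c) = (4 + 2*c/(6 + c))**2 (t(c) = ((2*c)/(6 + c) + 4)**2 = (2*c/(6 + c) + 4)**2 = (4 + 2*c/(6 + c))**2)
a = 45 + 5*I*sqrt(2) (a = 45 + 5*sqrt(-8 + 6) = 45 + 5*sqrt(-2) = 45 + 5*(I*sqrt(2)) = 45 + 5*I*sqrt(2) ≈ 45.0 + 7.0711*I)
F(q) = q*(45 + 5*I*sqrt(2)) (F(q) = (45 + 5*I*sqrt(2))*q = q*(45 + 5*I*sqrt(2)))
-495*(-66) + F(t(5)) = -495*(-66) + 5*(36*(4 + 5)**2/(6 + 5)**2)*(9 + I*sqrt(2)) = 32670 + 5*(36*9**2/11**2)*(9 + I*sqrt(2)) = 32670 + 5*(36*81*(1/121))*(9 + I*sqrt(2)) = 32670 + 5*(2916/121)*(9 + I*sqrt(2)) = 32670 + (131220/121 + 14580*I*sqrt(2)/121) = 4084290/121 + 14580*I*sqrt(2)/121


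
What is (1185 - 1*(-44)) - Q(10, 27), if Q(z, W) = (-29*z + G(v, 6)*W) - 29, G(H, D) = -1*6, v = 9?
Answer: 1710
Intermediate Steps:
G(H, D) = -6
Q(z, W) = -29 - 29*z - 6*W (Q(z, W) = (-29*z - 6*W) - 29 = -29 - 29*z - 6*W)
(1185 - 1*(-44)) - Q(10, 27) = (1185 - 1*(-44)) - (-29 - 29*10 - 6*27) = (1185 + 44) - (-29 - 290 - 162) = 1229 - 1*(-481) = 1229 + 481 = 1710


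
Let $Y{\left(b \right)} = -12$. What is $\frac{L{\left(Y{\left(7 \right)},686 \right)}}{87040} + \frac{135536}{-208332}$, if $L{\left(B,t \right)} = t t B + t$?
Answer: $- \frac{148517076019}{2266652160} \approx -65.523$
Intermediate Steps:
$L{\left(B,t \right)} = t + B t^{2}$ ($L{\left(B,t \right)} = t^{2} B + t = B t^{2} + t = t + B t^{2}$)
$\frac{L{\left(Y{\left(7 \right)},686 \right)}}{87040} + \frac{135536}{-208332} = \frac{686 \left(1 - 8232\right)}{87040} + \frac{135536}{-208332} = 686 \left(1 - 8232\right) \frac{1}{87040} + 135536 \left(- \frac{1}{208332}\right) = 686 \left(-8231\right) \frac{1}{87040} - \frac{33884}{52083} = \left(-5646466\right) \frac{1}{87040} - \frac{33884}{52083} = - \frac{2823233}{43520} - \frac{33884}{52083} = - \frac{148517076019}{2266652160}$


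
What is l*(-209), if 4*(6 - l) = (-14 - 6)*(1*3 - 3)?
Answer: -1254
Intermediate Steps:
l = 6 (l = 6 - (-14 - 6)*(1*3 - 3)/4 = 6 - (-5)*(3 - 3) = 6 - (-5)*0 = 6 - ¼*0 = 6 + 0 = 6)
l*(-209) = 6*(-209) = -1254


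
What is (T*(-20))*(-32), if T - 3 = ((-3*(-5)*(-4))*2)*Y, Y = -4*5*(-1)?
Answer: -1534080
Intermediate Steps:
Y = 20 (Y = -20*(-1) = 20)
T = -2397 (T = 3 + ((-3*(-5)*(-4))*2)*20 = 3 + ((15*(-4))*2)*20 = 3 - 60*2*20 = 3 - 120*20 = 3 - 2400 = -2397)
(T*(-20))*(-32) = -2397*(-20)*(-32) = 47940*(-32) = -1534080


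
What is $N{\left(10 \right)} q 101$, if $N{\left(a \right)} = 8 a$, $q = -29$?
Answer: $-234320$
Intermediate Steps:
$N{\left(10 \right)} q 101 = 8 \cdot 10 \left(-29\right) 101 = 80 \left(-29\right) 101 = \left(-2320\right) 101 = -234320$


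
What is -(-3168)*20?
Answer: 63360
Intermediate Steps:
-(-3168)*20 = -16*(-3960) = 63360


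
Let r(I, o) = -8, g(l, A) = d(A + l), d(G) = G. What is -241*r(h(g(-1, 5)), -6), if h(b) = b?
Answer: 1928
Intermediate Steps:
g(l, A) = A + l
-241*r(h(g(-1, 5)), -6) = -241*(-8) = 1928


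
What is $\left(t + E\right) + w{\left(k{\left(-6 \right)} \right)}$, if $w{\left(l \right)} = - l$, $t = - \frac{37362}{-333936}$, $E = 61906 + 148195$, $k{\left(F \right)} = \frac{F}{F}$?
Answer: $\frac{11693331827}{55656} \approx 2.101 \cdot 10^{5}$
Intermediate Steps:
$k{\left(F \right)} = 1$
$E = 210101$
$t = \frac{6227}{55656}$ ($t = \left(-37362\right) \left(- \frac{1}{333936}\right) = \frac{6227}{55656} \approx 0.11188$)
$\left(t + E\right) + w{\left(k{\left(-6 \right)} \right)} = \left(\frac{6227}{55656} + 210101\right) - 1 = \frac{11693387483}{55656} - 1 = \frac{11693331827}{55656}$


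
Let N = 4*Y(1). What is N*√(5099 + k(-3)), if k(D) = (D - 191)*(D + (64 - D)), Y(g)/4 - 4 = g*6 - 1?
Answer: 432*I*√813 ≈ 12318.0*I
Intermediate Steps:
Y(g) = 12 + 24*g (Y(g) = 16 + 4*(g*6 - 1) = 16 + 4*(6*g - 1) = 16 + 4*(-1 + 6*g) = 16 + (-4 + 24*g) = 12 + 24*g)
k(D) = -12224 + 64*D (k(D) = (-191 + D)*64 = -12224 + 64*D)
N = 144 (N = 4*(12 + 24*1) = 4*(12 + 24) = 4*36 = 144)
N*√(5099 + k(-3)) = 144*√(5099 + (-12224 + 64*(-3))) = 144*√(5099 + (-12224 - 192)) = 144*√(5099 - 12416) = 144*√(-7317) = 144*(3*I*√813) = 432*I*√813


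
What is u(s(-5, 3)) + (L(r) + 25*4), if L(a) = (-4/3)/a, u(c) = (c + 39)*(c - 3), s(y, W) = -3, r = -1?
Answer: -344/3 ≈ -114.67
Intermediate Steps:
u(c) = (-3 + c)*(39 + c) (u(c) = (39 + c)*(-3 + c) = (-3 + c)*(39 + c))
L(a) = -4/(3*a) (L(a) = (-4*⅓)/a = -4/(3*a))
u(s(-5, 3)) + (L(r) + 25*4) = (-117 + (-3)² + 36*(-3)) + (-4/3/(-1) + 25*4) = (-117 + 9 - 108) + (-4/3*(-1) + 100) = -216 + (4/3 + 100) = -216 + 304/3 = -344/3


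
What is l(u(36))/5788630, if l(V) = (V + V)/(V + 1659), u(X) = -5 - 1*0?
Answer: -1/957439402 ≈ -1.0445e-9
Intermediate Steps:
u(X) = -5 (u(X) = -5 + 0 = -5)
l(V) = 2*V/(1659 + V) (l(V) = (2*V)/(1659 + V) = 2*V/(1659 + V))
l(u(36))/5788630 = (2*(-5)/(1659 - 5))/5788630 = (2*(-5)/1654)*(1/5788630) = (2*(-5)*(1/1654))*(1/5788630) = -5/827*1/5788630 = -1/957439402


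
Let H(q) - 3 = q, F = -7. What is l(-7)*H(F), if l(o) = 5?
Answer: -20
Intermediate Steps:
H(q) = 3 + q
l(-7)*H(F) = 5*(3 - 7) = 5*(-4) = -20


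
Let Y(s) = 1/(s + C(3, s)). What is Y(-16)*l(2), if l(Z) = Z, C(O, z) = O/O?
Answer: -2/15 ≈ -0.13333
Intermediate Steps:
C(O, z) = 1
Y(s) = 1/(1 + s) (Y(s) = 1/(s + 1) = 1/(1 + s))
Y(-16)*l(2) = 2/(1 - 16) = 2/(-15) = -1/15*2 = -2/15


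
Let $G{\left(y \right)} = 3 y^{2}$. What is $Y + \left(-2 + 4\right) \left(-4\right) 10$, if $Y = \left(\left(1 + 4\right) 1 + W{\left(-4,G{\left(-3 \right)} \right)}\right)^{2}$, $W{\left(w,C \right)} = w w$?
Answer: $361$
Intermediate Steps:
$W{\left(w,C \right)} = w^{2}$
$Y = 441$ ($Y = \left(\left(1 + 4\right) 1 + \left(-4\right)^{2}\right)^{2} = \left(5 \cdot 1 + 16\right)^{2} = \left(5 + 16\right)^{2} = 21^{2} = 441$)
$Y + \left(-2 + 4\right) \left(-4\right) 10 = 441 + \left(-2 + 4\right) \left(-4\right) 10 = 441 + 2 \left(-4\right) 10 = 441 - 80 = 361$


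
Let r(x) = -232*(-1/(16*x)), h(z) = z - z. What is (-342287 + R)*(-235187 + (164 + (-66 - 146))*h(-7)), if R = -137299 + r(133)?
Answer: 30002769606389/266 ≈ 1.1279e+11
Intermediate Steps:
h(z) = 0
r(x) = 29/(2*x) (r(x) = -232*(-1/(16*x)) = -(-29)/(2*x) = 29/(2*x))
R = -36521505/266 (R = -137299 + (29/2)/133 = -137299 + (29/2)*(1/133) = -137299 + 29/266 = -36521505/266 ≈ -1.3730e+5)
(-342287 + R)*(-235187 + (164 + (-66 - 146))*h(-7)) = (-342287 - 36521505/266)*(-235187 + (164 + (-66 - 146))*0) = -127569847*(-235187 + (164 - 212)*0)/266 = -127569847*(-235187 - 48*0)/266 = -127569847*(-235187 + 0)/266 = -127569847/266*(-235187) = 30002769606389/266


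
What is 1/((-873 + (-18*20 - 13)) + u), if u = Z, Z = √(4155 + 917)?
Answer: -623/773722 - √317/386861 ≈ -0.00085122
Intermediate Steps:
Z = 4*√317 (Z = √5072 = 4*√317 ≈ 71.218)
u = 4*√317 ≈ 71.218
1/((-873 + (-18*20 - 13)) + u) = 1/((-873 + (-18*20 - 13)) + 4*√317) = 1/((-873 + (-360 - 13)) + 4*√317) = 1/((-873 - 373) + 4*√317) = 1/(-1246 + 4*√317)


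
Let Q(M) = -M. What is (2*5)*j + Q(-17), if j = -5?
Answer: -33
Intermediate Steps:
(2*5)*j + Q(-17) = (2*5)*(-5) - 1*(-17) = 10*(-5) + 17 = -50 + 17 = -33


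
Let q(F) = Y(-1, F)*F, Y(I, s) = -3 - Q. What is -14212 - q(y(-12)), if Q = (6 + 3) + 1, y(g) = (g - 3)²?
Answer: -11287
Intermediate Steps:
y(g) = (-3 + g)²
Q = 10 (Q = 9 + 1 = 10)
Y(I, s) = -13 (Y(I, s) = -3 - 1*10 = -3 - 10 = -13)
q(F) = -13*F
-14212 - q(y(-12)) = -14212 - (-13)*(-3 - 12)² = -14212 - (-13)*(-15)² = -14212 - (-13)*225 = -14212 - 1*(-2925) = -14212 + 2925 = -11287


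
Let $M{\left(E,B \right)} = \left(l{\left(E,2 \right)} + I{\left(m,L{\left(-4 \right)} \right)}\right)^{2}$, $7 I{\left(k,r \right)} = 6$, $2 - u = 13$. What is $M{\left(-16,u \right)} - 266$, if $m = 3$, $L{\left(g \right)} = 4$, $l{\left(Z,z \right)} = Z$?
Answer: $- \frac{1798}{49} \approx -36.694$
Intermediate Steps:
$u = -11$ ($u = 2 - 13 = -11$)
$I{\left(k,r \right)} = \frac{6}{7}$ ($I{\left(k,r \right)} = \frac{1}{7} \cdot 6 = \frac{6}{7}$)
$M{\left(E,B \right)} = \left(\frac{6}{7} + E\right)^{2}$ ($M{\left(E,B \right)} = \left(E + \frac{6}{7}\right)^{2} = \left(\frac{6}{7} + E\right)^{2}$)
$M{\left(-16,u \right)} - 266 = \frac{\left(6 + 7 \left(-16\right)\right)^{2}}{49} - 266 = \frac{\left(6 - 112\right)^{2}}{49} - 266 = \frac{\left(-106\right)^{2}}{49} - 266 = \frac{1}{49} \cdot 11236 - 266 = \frac{11236}{49} - 266 = - \frac{1798}{49}$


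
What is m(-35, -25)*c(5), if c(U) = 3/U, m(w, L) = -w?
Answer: 21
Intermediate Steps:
m(-35, -25)*c(5) = (-1*(-35))*(3/5) = 35*(3*(⅕)) = 35*(⅗) = 21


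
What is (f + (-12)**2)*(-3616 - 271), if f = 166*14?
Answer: -9593116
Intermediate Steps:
f = 2324
(f + (-12)**2)*(-3616 - 271) = (2324 + (-12)**2)*(-3616 - 271) = (2324 + 144)*(-3887) = 2468*(-3887) = -9593116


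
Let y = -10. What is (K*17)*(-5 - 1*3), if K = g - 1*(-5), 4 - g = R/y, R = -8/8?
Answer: -6052/5 ≈ -1210.4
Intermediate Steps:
R = -1 (R = -8*⅛ = -1)
g = 39/10 (g = 4 - (-1)/(-10) = 4 - (-1)*(-1)/10 = 4 - 1*⅒ = 4 - ⅒ = 39/10 ≈ 3.9000)
K = 89/10 (K = 39/10 - 1*(-5) = 39/10 + 5 = 89/10 ≈ 8.9000)
(K*17)*(-5 - 1*3) = ((89/10)*17)*(-5 - 1*3) = 1513*(-5 - 3)/10 = (1513/10)*(-8) = -6052/5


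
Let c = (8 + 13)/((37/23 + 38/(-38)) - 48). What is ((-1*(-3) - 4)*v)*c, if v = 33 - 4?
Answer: 14007/1090 ≈ 12.850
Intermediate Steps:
v = 29
c = -483/1090 (c = 21/((37*(1/23) + 38*(-1/38)) - 48) = 21/((37/23 - 1) - 48) = 21/(14/23 - 48) = 21/(-1090/23) = 21*(-23/1090) = -483/1090 ≈ -0.44312)
((-1*(-3) - 4)*v)*c = ((-1*(-3) - 4)*29)*(-483/1090) = ((3 - 4)*29)*(-483/1090) = -1*29*(-483/1090) = -29*(-483/1090) = 14007/1090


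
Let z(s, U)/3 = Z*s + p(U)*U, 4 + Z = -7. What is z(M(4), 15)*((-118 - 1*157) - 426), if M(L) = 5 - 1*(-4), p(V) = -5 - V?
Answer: 839097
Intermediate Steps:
Z = -11 (Z = -4 - 7 = -11)
M(L) = 9 (M(L) = 5 + 4 = 9)
z(s, U) = -33*s + 3*U*(-5 - U) (z(s, U) = 3*(-11*s + (-5 - U)*U) = 3*(-11*s + U*(-5 - U)) = -33*s + 3*U*(-5 - U))
z(M(4), 15)*((-118 - 1*157) - 426) = (-33*9 - 3*15*(5 + 15))*((-118 - 1*157) - 426) = (-297 - 3*15*20)*((-118 - 157) - 426) = (-297 - 900)*(-275 - 426) = -1197*(-701) = 839097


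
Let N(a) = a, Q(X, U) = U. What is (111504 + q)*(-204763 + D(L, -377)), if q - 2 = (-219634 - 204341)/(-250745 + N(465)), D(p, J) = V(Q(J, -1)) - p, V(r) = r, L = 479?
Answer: -1145590307733833/50056 ≈ -2.2886e+10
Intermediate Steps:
D(p, J) = -1 - p
q = 184907/50056 (q = 2 + (-219634 - 204341)/(-250745 + 465) = 2 - 423975/(-250280) = 2 - 423975*(-1/250280) = 2 + 84795/50056 = 184907/50056 ≈ 3.6940)
(111504 + q)*(-204763 + D(L, -377)) = (111504 + 184907/50056)*(-204763 + (-1 - 1*479)) = 5581629131*(-204763 + (-1 - 479))/50056 = 5581629131*(-204763 - 480)/50056 = (5581629131/50056)*(-205243) = -1145590307733833/50056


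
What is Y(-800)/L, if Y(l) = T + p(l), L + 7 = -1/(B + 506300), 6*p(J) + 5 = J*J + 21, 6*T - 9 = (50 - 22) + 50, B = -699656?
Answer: -20627959278/1353491 ≈ -15241.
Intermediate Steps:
T = 29/2 (T = 3/2 + ((50 - 22) + 50)/6 = 3/2 + (28 + 50)/6 = 3/2 + (⅙)*78 = 3/2 + 13 = 29/2 ≈ 14.500)
p(J) = 8/3 + J²/6 (p(J) = -⅚ + (J*J + 21)/6 = -⅚ + (J² + 21)/6 = -⅚ + (21 + J²)/6 = -⅚ + (7/2 + J²/6) = 8/3 + J²/6)
L = -1353491/193356 (L = -7 - 1/(-699656 + 506300) = -7 - 1/(-193356) = -7 - 1*(-1/193356) = -7 + 1/193356 = -1353491/193356 ≈ -7.0000)
Y(l) = 103/6 + l²/6 (Y(l) = 29/2 + (8/3 + l²/6) = 103/6 + l²/6)
Y(-800)/L = (103/6 + (⅙)*(-800)²)/(-1353491/193356) = (103/6 + (⅙)*640000)*(-193356/1353491) = (103/6 + 320000/3)*(-193356/1353491) = (640103/6)*(-193356/1353491) = -20627959278/1353491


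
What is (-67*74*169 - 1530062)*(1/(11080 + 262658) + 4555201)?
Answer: -1476344583056371898/136869 ≈ -1.0787e+13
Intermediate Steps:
(-67*74*169 - 1530062)*(1/(11080 + 262658) + 4555201) = (-4958*169 - 1530062)*(1/273738 + 4555201) = (-837902 - 1530062)*(1/273738 + 4555201) = -2367964*1246931611339/273738 = -1476344583056371898/136869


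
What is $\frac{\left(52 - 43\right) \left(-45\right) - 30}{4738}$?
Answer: $- \frac{435}{4738} \approx -0.091811$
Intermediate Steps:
$\frac{\left(52 - 43\right) \left(-45\right) - 30}{4738} = \left(\left(52 - 43\right) \left(-45\right) - 30\right) \frac{1}{4738} = \left(9 \left(-45\right) - 30\right) \frac{1}{4738} = \left(-405 - 30\right) \frac{1}{4738} = \left(-435\right) \frac{1}{4738} = - \frac{435}{4738}$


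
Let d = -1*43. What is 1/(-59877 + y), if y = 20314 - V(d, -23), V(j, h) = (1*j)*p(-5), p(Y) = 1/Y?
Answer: -5/197858 ≈ -2.5271e-5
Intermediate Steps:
d = -43
V(j, h) = -j/5 (V(j, h) = (1*j)/(-5) = j*(-1/5) = -j/5)
y = 101527/5 (y = 20314 - (-1)*(-43)/5 = 20314 - 1*43/5 = 20314 - 43/5 = 101527/5 ≈ 20305.)
1/(-59877 + y) = 1/(-59877 + 101527/5) = 1/(-197858/5) = -5/197858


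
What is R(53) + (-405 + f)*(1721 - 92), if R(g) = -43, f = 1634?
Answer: 2001998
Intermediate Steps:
R(53) + (-405 + f)*(1721 - 92) = -43 + (-405 + 1634)*(1721 - 92) = -43 + 1229*1629 = -43 + 2002041 = 2001998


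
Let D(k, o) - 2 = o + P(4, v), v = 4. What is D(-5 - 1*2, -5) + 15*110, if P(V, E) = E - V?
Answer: 1647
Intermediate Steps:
D(k, o) = 2 + o (D(k, o) = 2 + (o + (4 - 1*4)) = 2 + (o + (4 - 4)) = 2 + (o + 0) = 2 + o)
D(-5 - 1*2, -5) + 15*110 = (2 - 5) + 15*110 = -3 + 1650 = 1647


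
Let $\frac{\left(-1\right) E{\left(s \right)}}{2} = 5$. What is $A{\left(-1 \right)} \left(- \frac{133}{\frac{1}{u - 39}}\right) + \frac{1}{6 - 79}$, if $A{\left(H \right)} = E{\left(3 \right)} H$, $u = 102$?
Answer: $- \frac{6116671}{73} \approx -83790.0$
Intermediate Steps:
$E{\left(s \right)} = -10$ ($E{\left(s \right)} = \left(-2\right) 5 = -10$)
$A{\left(H \right)} = - 10 H$
$A{\left(-1 \right)} \left(- \frac{133}{\frac{1}{u - 39}}\right) + \frac{1}{6 - 79} = \left(-10\right) \left(-1\right) \left(- \frac{133}{\frac{1}{102 - 39}}\right) + \frac{1}{6 - 79} = 10 \left(- \frac{133}{\frac{1}{63}}\right) + \frac{1}{-73} = 10 \left(- 133 \frac{1}{\frac{1}{63}}\right) - \frac{1}{73} = 10 \left(\left(-133\right) 63\right) - \frac{1}{73} = 10 \left(-8379\right) - \frac{1}{73} = -83790 - \frac{1}{73} = - \frac{6116671}{73}$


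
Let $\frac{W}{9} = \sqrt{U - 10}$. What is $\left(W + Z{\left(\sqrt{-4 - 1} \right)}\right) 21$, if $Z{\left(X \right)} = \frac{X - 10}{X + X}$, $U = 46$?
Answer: $\frac{2289}{2} + 21 i \sqrt{5} \approx 1144.5 + 46.957 i$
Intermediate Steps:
$Z{\left(X \right)} = \frac{-10 + X}{2 X}$
$W = 54$ ($W = 9 \sqrt{46 - 10} = 9 \sqrt{36} = 9 \cdot 6 = 54$)
$\left(W + Z{\left(\sqrt{-4 - 1} \right)}\right) 21 = \left(54 + \frac{-10 + \sqrt{-4 - 1}}{2 \sqrt{-4 - 1}}\right) 21 = \left(54 + \frac{-10 + \sqrt{-5}}{2 \sqrt{-5}}\right) 21 = \left(54 + \frac{-10 + i \sqrt{5}}{2 i \sqrt{5}}\right) 21 = \left(54 + \frac{- \frac{i \sqrt{5}}{5} \left(-10 + i \sqrt{5}\right)}{2}\right) 21 = \left(54 - \frac{i \sqrt{5} \left(-10 + i \sqrt{5}\right)}{10}\right) 21 = 1134 - \frac{21 i \sqrt{5} \left(-10 + i \sqrt{5}\right)}{10}$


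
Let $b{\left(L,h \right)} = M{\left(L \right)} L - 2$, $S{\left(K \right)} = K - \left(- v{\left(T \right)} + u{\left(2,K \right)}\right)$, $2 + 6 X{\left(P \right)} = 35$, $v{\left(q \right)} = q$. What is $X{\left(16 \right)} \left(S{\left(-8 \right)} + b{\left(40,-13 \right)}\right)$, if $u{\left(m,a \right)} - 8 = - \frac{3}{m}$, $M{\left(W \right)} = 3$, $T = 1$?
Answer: $\frac{2299}{4} \approx 574.75$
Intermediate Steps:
$X{\left(P \right)} = \frac{11}{2}$ ($X{\left(P \right)} = - \frac{1}{3} + \frac{1}{6} \cdot 35 = - \frac{1}{3} + \frac{35}{6} = \frac{11}{2}$)
$u{\left(m,a \right)} = 8 - \frac{3}{m}$
$S{\left(K \right)} = - \frac{11}{2} + K$ ($S{\left(K \right)} = K + \left(1 - \left(8 - \frac{3}{2}\right)\right) = K + \left(1 - \frac{13}{2}\right) = K - \frac{11}{2} = - \frac{11}{2} + K$)
$b{\left(L,h \right)} = -2 + 3 L$ ($b{\left(L,h \right)} = 3 L - 2 = -2 + 3 L$)
$X{\left(16 \right)} \left(S{\left(-8 \right)} + b{\left(40,-13 \right)}\right) = \frac{11 \left(\left(- \frac{11}{2} - 8\right) + \left(-2 + 3 \cdot 40\right)\right)}{2} = \frac{11 \left(- \frac{27}{2} + \left(-2 + 120\right)\right)}{2} = \frac{11 \left(- \frac{27}{2} + 118\right)}{2} = \frac{11}{2} \cdot \frac{209}{2} = \frac{2299}{4}$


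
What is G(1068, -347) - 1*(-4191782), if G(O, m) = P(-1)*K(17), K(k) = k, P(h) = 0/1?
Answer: 4191782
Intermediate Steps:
P(h) = 0 (P(h) = 0*1 = 0)
G(O, m) = 0 (G(O, m) = 0*17 = 0)
G(1068, -347) - 1*(-4191782) = 0 - 1*(-4191782) = 0 + 4191782 = 4191782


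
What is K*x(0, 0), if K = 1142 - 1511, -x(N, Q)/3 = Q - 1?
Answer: -1107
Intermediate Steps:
x(N, Q) = 3 - 3*Q (x(N, Q) = -3*(Q - 1) = -3*(-1 + Q) = 3 - 3*Q)
K = -369
K*x(0, 0) = -369*(3 - 3*0) = -369*(3 + 0) = -369*3 = -1107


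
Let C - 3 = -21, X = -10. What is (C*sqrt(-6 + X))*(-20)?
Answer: 1440*I ≈ 1440.0*I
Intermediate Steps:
C = -18 (C = 3 - 21 = -18)
(C*sqrt(-6 + X))*(-20) = -18*sqrt(-6 - 10)*(-20) = -72*I*(-20) = 1440*I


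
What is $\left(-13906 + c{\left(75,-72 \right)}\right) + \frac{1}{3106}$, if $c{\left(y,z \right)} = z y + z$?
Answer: $- \frac{60188067}{3106} \approx -19378.0$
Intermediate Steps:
$c{\left(y,z \right)} = z + y z$ ($c{\left(y,z \right)} = y z + z = z + y z$)
$\left(-13906 + c{\left(75,-72 \right)}\right) + \frac{1}{3106} = \left(-13906 - 72 \left(1 + 75\right)\right) + \frac{1}{3106} = \left(-13906 - 5472\right) + \frac{1}{3106} = -19378 + \frac{1}{3106} = - \frac{60188067}{3106}$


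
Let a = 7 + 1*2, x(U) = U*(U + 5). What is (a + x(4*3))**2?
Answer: 45369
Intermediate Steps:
x(U) = U*(5 + U)
a = 9 (a = 7 + 2 = 9)
(a + x(4*3))**2 = (9 + (4*3)*(5 + 4*3))**2 = (9 + 12*(5 + 12))**2 = (9 + 12*17)**2 = (9 + 204)**2 = 213**2 = 45369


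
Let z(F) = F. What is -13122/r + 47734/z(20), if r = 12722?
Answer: 151752377/63610 ≈ 2385.7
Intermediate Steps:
-13122/r + 47734/z(20) = -13122/12722 + 47734/20 = -13122*1/12722 + 47734*(1/20) = -6561/6361 + 23867/10 = 151752377/63610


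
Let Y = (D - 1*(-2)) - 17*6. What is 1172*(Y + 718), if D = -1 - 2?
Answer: 720780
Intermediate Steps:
D = -3
Y = -103 (Y = (-3 - 1*(-2)) - 17*6 = (-3 + 2) - 102 = -1 - 102 = -103)
1172*(Y + 718) = 1172*(-103 + 718) = 1172*615 = 720780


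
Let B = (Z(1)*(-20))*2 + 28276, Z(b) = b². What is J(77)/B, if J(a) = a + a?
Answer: 77/14118 ≈ 0.0054540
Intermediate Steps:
J(a) = 2*a
B = 28236 (B = (1²*(-20))*2 + 28276 = (1*(-20))*2 + 28276 = -20*2 + 28276 = -40 + 28276 = 28236)
J(77)/B = (2*77)/28236 = 154*(1/28236) = 77/14118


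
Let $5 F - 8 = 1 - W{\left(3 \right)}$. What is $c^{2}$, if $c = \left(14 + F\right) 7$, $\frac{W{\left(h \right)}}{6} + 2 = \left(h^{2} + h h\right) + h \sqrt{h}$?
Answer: $\frac{61789}{25} + \frac{29988 \sqrt{3}}{25} \approx 4549.2$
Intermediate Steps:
$W{\left(h \right)} = -12 + 6 h^{\frac{3}{2}} + 12 h^{2}$ ($W{\left(h \right)} = -12 + 6 \left(\left(h^{2} + h h\right) + h \sqrt{h}\right) = -12 + 6 \left(\left(h^{2} + h^{2}\right) + h^{\frac{3}{2}}\right) = -12 + 6 \left(2 h^{2} + h^{\frac{3}{2}}\right) = -12 + 6 \left(h^{\frac{3}{2}} + 2 h^{2}\right) = -12 + \left(6 h^{\frac{3}{2}} + 12 h^{2}\right) = -12 + 6 h^{\frac{3}{2}} + 12 h^{2}$)
$F = - \frac{87}{5} - \frac{18 \sqrt{3}}{5}$ ($F = \frac{8}{5} + \frac{1 - \left(-12 + 6 \cdot 3^{\frac{3}{2}} + 12 \cdot 3^{2}\right)}{5} = \frac{8}{5} + \frac{1 - \left(-12 + 6 \cdot 3 \sqrt{3} + 12 \cdot 9\right)}{5} = \frac{8}{5} + \frac{1 - \left(-12 + 18 \sqrt{3} + 108\right)}{5} = \frac{8}{5} + \frac{1 - \left(96 + 18 \sqrt{3}\right)}{5} = \frac{8}{5} + \frac{-95 - 18 \sqrt{3}}{5} = \frac{8}{5} - \left(19 + \frac{18 \sqrt{3}}{5}\right) = - \frac{87}{5} - \frac{18 \sqrt{3}}{5} \approx -23.635$)
$c = - \frac{119}{5} - \frac{126 \sqrt{3}}{5}$ ($c = \left(14 - \left(\frac{87}{5} + \frac{18 \sqrt{3}}{5}\right)\right) 7 = \left(- \frac{17}{5} - \frac{18 \sqrt{3}}{5}\right) 7 = - \frac{119}{5} - \frac{126 \sqrt{3}}{5} \approx -67.448$)
$c^{2} = \left(- \frac{119}{5} - \frac{126 \sqrt{3}}{5}\right)^{2}$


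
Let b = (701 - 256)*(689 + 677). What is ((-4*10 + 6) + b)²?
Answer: 369464602896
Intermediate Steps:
b = 607870 (b = 445*1366 = 607870)
((-4*10 + 6) + b)² = ((-4*10 + 6) + 607870)² = ((-40 + 6) + 607870)² = (-34 + 607870)² = 607836² = 369464602896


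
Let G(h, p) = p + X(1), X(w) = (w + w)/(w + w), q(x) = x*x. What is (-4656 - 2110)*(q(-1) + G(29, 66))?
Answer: -460088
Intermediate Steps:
q(x) = x²
X(w) = 1 (X(w) = (2*w)/((2*w)) = (2*w)*(1/(2*w)) = 1)
G(h, p) = 1 + p (G(h, p) = p + 1 = 1 + p)
(-4656 - 2110)*(q(-1) + G(29, 66)) = (-4656 - 2110)*((-1)² + (1 + 66)) = -6766*(1 + 67) = -6766*68 = -460088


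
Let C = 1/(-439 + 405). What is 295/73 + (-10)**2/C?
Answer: -247905/73 ≈ -3396.0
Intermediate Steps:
C = -1/34 (C = 1/(-34) = -1/34 ≈ -0.029412)
295/73 + (-10)**2/C = 295/73 + (-10)**2/(-1/34) = 295*(1/73) + 100*(-34) = 295/73 - 3400 = -247905/73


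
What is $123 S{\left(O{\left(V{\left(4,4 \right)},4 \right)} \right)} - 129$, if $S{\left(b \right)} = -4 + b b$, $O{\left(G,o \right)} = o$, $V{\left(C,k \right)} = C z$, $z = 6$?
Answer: $1347$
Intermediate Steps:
$V{\left(C,k \right)} = 6 C$ ($V{\left(C,k \right)} = C 6 = 6 C$)
$S{\left(b \right)} = -4 + b^{2}$
$123 S{\left(O{\left(V{\left(4,4 \right)},4 \right)} \right)} - 129 = 123 \left(-4 + 4^{2}\right) - 129 = 123 \left(-4 + 16\right) - 129 = 123 \cdot 12 - 129 = 1476 - 129 = 1347$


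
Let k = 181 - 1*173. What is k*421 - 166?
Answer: 3202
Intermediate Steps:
k = 8 (k = 181 - 173 = 8)
k*421 - 166 = 8*421 - 166 = 3368 - 166 = 3202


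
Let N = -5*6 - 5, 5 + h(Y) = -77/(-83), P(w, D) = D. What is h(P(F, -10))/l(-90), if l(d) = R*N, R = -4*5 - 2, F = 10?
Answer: -169/31955 ≈ -0.0052887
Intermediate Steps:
R = -22 (R = -20 - 2 = -22)
h(Y) = -338/83 (h(Y) = -5 - 77/(-83) = -5 - 77*(-1/83) = -5 + 77/83 = -338/83)
N = -35 (N = -30 - 5 = -35)
l(d) = 770 (l(d) = -22*(-35) = 770)
h(P(F, -10))/l(-90) = -338/83/770 = -338/83*1/770 = -169/31955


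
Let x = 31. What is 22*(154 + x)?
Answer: 4070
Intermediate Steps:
22*(154 + x) = 22*(154 + 31) = 22*185 = 4070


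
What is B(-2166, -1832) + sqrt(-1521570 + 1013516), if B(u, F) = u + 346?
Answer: -1820 + I*sqrt(508054) ≈ -1820.0 + 712.78*I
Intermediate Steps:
B(u, F) = 346 + u
B(-2166, -1832) + sqrt(-1521570 + 1013516) = (346 - 2166) + sqrt(-1521570 + 1013516) = -1820 + sqrt(-508054) = -1820 + I*sqrt(508054)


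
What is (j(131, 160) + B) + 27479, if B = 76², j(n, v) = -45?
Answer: 33210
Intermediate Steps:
B = 5776
(j(131, 160) + B) + 27479 = (-45 + 5776) + 27479 = 5731 + 27479 = 33210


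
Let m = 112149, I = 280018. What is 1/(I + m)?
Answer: 1/392167 ≈ 2.5499e-6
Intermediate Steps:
1/(I + m) = 1/(280018 + 112149) = 1/392167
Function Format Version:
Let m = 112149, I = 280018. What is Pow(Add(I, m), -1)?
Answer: Rational(1, 392167) ≈ 2.5499e-6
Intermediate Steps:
Pow(Add(I, m), -1) = Pow(Add(280018, 112149), -1) = Pow(392167, -1) = Rational(1, 392167)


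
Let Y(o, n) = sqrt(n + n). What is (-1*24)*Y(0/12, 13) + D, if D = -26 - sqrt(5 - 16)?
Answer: -26 - 24*sqrt(26) - I*sqrt(11) ≈ -148.38 - 3.3166*I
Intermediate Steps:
Y(o, n) = sqrt(2)*sqrt(n) (Y(o, n) = sqrt(2*n) = sqrt(2)*sqrt(n))
D = -26 - I*sqrt(11) (D = -26 - sqrt(-11) = -26 - I*sqrt(11) ≈ -26.0 - 3.3166*I)
(-1*24)*Y(0/12, 13) + D = (-1*24)*(sqrt(2)*sqrt(13)) + (-26 - I*sqrt(11)) = -24*sqrt(26) + (-26 - I*sqrt(11)) = -26 - 24*sqrt(26) - I*sqrt(11)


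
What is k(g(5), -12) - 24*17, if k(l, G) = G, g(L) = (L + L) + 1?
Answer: -420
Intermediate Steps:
g(L) = 1 + 2*L (g(L) = 2*L + 1 = 1 + 2*L)
k(g(5), -12) - 24*17 = -12 - 24*17 = -12 - 408 = -420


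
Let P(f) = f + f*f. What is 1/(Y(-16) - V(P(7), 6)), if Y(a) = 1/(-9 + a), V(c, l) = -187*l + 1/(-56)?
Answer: 1400/1570769 ≈ 0.00089128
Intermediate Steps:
P(f) = f + f**2
V(c, l) = -1/56 - 187*l (V(c, l) = -187*l - 1/56 = -1/56 - 187*l)
1/(Y(-16) - V(P(7), 6)) = 1/(1/(-9 - 16) - (-1/56 - 187*6)) = 1/(1/(-25) - (-1/56 - 1122)) = 1/(-1/25 - 1*(-62833/56)) = 1/(-1/25 + 62833/56) = 1/(1570769/1400) = 1400/1570769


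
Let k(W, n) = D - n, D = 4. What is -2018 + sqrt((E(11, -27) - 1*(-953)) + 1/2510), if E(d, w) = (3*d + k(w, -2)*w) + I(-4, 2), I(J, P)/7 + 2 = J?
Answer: -2018 + sqrt(4926680710)/2510 ≈ -1990.0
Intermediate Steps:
I(J, P) = -14 + 7*J
k(W, n) = 4 - n
E(d, w) = -42 + 3*d + 6*w (E(d, w) = (3*d + (4 - 1*(-2))*w) + (-14 + 7*(-4)) = (3*d + (4 + 2)*w) + (-14 - 28) = (3*d + 6*w) - 42 = -42 + 3*d + 6*w)
-2018 + sqrt((E(11, -27) - 1*(-953)) + 1/2510) = -2018 + sqrt(((-42 + 3*11 + 6*(-27)) - 1*(-953)) + 1/2510) = -2018 + sqrt(((-42 + 33 - 162) + 953) + 1/2510) = -2018 + sqrt((-171 + 953) + 1/2510) = -2018 + sqrt(782 + 1/2510) = -2018 + sqrt(1962821/2510) = -2018 + sqrt(4926680710)/2510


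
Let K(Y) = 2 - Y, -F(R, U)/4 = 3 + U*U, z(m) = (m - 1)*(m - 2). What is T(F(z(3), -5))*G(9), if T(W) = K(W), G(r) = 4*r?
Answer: 4104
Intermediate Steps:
z(m) = (-1 + m)*(-2 + m)
F(R, U) = -12 - 4*U² (F(R, U) = -4*(3 + U*U) = -4*(3 + U²) = -12 - 4*U²)
T(W) = 2 - W
T(F(z(3), -5))*G(9) = (2 - (-12 - 4*(-5)²))*(4*9) = (2 - (-12 - 4*25))*36 = (2 - (-12 - 100))*36 = (2 - 1*(-112))*36 = (2 + 112)*36 = 114*36 = 4104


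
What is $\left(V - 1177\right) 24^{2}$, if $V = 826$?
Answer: $-202176$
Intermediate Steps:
$\left(V - 1177\right) 24^{2} = \left(826 - 1177\right) 24^{2} = \left(-351\right) 576 = -202176$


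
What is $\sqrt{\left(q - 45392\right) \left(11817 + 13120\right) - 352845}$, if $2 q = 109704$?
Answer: $5 \sqrt{9422047} \approx 15348.0$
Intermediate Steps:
$q = 54852$ ($q = \frac{1}{2} \cdot 109704 = 54852$)
$\sqrt{\left(q - 45392\right) \left(11817 + 13120\right) - 352845} = \sqrt{\left(54852 - 45392\right) \left(11817 + 13120\right) - 352845} = \sqrt{9460 \cdot 24937 - 352845} = \sqrt{235904020 - 352845} = \sqrt{235551175} = 5 \sqrt{9422047}$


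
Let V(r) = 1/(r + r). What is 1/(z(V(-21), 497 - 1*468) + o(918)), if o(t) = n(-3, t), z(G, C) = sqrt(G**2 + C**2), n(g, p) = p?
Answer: 1619352/1485081611 - 210*sqrt(59341)/1485081611 ≈ 0.0010560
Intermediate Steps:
V(r) = 1/(2*r)
z(G, C) = sqrt(C**2 + G**2)
o(t) = t
1/(z(V(-21), 497 - 1*468) + o(918)) = 1/(sqrt((497 - 1*468)**2 + ((1/2)/(-21))**2) + 918) = 1/(sqrt((497 - 468)**2 + ((1/2)*(-1/21))**2) + 918) = 1/(sqrt(29**2 + (-1/42)**2) + 918) = 1/(sqrt(841 + 1/1764) + 918) = 1/(sqrt(1483525/1764) + 918) = 1/(5*sqrt(59341)/42 + 918) = 1/(918 + 5*sqrt(59341)/42)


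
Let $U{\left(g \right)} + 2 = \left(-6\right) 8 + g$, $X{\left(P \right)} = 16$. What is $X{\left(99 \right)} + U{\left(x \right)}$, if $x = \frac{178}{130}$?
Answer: $- \frac{2121}{65} \approx -32.631$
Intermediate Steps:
$x = \frac{89}{65}$ ($x = 178 \cdot \frac{1}{130} = \frac{89}{65} \approx 1.3692$)
$U{\left(g \right)} = -50 + g$ ($U{\left(g \right)} = -2 + \left(\left(-6\right) 8 + g\right) = -2 + \left(-48 + g\right) = -50 + g$)
$X{\left(99 \right)} + U{\left(x \right)} = 16 + \left(-50 + \frac{89}{65}\right) = 16 - \frac{3161}{65} = - \frac{2121}{65}$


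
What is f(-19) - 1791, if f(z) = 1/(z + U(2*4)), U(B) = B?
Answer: -19702/11 ≈ -1791.1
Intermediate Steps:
f(z) = 1/(8 + z) (f(z) = 1/(z + 2*4) = 1/(z + 8) = 1/(8 + z))
f(-19) - 1791 = 1/(8 - 19) - 1791 = 1/(-11) - 1791 = -1/11 - 1791 = -19702/11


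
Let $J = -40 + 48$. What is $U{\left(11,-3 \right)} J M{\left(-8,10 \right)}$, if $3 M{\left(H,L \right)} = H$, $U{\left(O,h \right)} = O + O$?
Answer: $- \frac{1408}{3} \approx -469.33$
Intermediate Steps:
$U{\left(O,h \right)} = 2 O$
$J = 8$
$M{\left(H,L \right)} = \frac{H}{3}$
$U{\left(11,-3 \right)} J M{\left(-8,10 \right)} = 2 \cdot 11 \cdot 8 \cdot \frac{1}{3} \left(-8\right) = 22 \cdot 8 \left(- \frac{8}{3}\right) = 176 \left(- \frac{8}{3}\right) = - \frac{1408}{3}$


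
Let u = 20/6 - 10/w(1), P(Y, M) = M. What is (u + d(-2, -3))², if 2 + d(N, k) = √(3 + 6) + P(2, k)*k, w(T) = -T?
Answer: 4900/9 ≈ 544.44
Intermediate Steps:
d(N, k) = 1 + k² (d(N, k) = -2 + (√(3 + 6) + k*k) = -2 + (√9 + k²) = -2 + (3 + k²) = 1 + k²)
u = 40/3 (u = 20/6 - 10/((-1*1)) = 20*(⅙) - 10/(-1) = 10/3 - 10*(-1) = 10/3 + 10 = 40/3 ≈ 13.333)
(u + d(-2, -3))² = (40/3 + (1 + (-3)²))² = (40/3 + (1 + 9))² = (40/3 + 10)² = (70/3)² = 4900/9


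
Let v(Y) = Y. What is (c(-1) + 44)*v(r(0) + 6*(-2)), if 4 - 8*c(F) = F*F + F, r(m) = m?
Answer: -534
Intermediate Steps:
c(F) = 1/2 - F/8 - F**2/8 (c(F) = 1/2 - (F*F + F)/8 = 1/2 - (F**2 + F)/8 = 1/2 - (F + F**2)/8 = 1/2 + (-F/8 - F**2/8) = 1/2 - F/8 - F**2/8)
(c(-1) + 44)*v(r(0) + 6*(-2)) = ((1/2 - 1/8*(-1) - 1/8*(-1)**2) + 44)*(0 + 6*(-2)) = ((1/2 + 1/8 - 1/8*1) + 44)*(0 - 12) = ((1/2 + 1/8 - 1/8) + 44)*(-12) = (1/2 + 44)*(-12) = (89/2)*(-12) = -534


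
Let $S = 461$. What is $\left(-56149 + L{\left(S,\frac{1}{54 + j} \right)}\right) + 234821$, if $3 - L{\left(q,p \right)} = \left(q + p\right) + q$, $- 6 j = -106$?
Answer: $\frac{38216892}{215} \approx 1.7775 \cdot 10^{5}$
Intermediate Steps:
$j = \frac{53}{3}$ ($j = \left(- \frac{1}{6}\right) \left(-106\right) = \frac{53}{3} \approx 17.667$)
$L{\left(q,p \right)} = 3 - p - 2 q$ ($L{\left(q,p \right)} = 3 - \left(\left(q + p\right) + q\right) = 3 - \left(\left(p + q\right) + q\right) = 3 - \left(p + 2 q\right) = 3 - p - 2 q$)
$\left(-56149 + L{\left(S,\frac{1}{54 + j} \right)}\right) + 234821 = \left(-56149 - \left(919 + \frac{1}{54 + \frac{53}{3}}\right)\right) + 234821 = \left(-56149 - \frac{197588}{215}\right) + 234821 = - \frac{12269623}{215} + 234821 = \frac{38216892}{215}$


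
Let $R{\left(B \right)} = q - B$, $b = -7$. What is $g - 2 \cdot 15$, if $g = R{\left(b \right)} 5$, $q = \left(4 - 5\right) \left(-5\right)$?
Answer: $30$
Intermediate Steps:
$q = 5$ ($q = \left(-1\right) \left(-5\right) = 5$)
$R{\left(B \right)} = 5 - B$
$g = 60$ ($g = \left(5 - -7\right) 5 = \left(5 + 7\right) 5 = 12 \cdot 5 = 60$)
$g - 2 \cdot 15 = 60 - 2 \cdot 15 = 60 - 30 = 30$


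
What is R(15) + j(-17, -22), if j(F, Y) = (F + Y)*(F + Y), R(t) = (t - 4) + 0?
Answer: 1532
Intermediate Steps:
R(t) = -4 + t (R(t) = (-4 + t) + 0 = -4 + t)
j(F, Y) = (F + Y)²
R(15) + j(-17, -22) = (-4 + 15) + (-17 - 22)² = 11 + (-39)² = 11 + 1521 = 1532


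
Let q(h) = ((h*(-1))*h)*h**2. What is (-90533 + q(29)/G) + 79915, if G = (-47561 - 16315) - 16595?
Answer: -853733797/80471 ≈ -10609.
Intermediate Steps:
q(h) = -h**4 (q(h) = ((-h)*h)*h**2 = (-h**2)*h**2 = -h**4)
G = -80471 (G = -63876 - 16595 = -80471)
(-90533 + q(29)/G) + 79915 = (-90533 - 1*29**4/(-80471)) + 79915 = (-90533 - 1*707281*(-1/80471)) + 79915 = (-90533 - 707281*(-1/80471)) + 79915 = (-90533 + 707281/80471) + 79915 = -7284573762/80471 + 79915 = -853733797/80471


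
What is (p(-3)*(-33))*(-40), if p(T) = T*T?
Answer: 11880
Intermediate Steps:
p(T) = T²
(p(-3)*(-33))*(-40) = ((-3)²*(-33))*(-40) = (9*(-33))*(-40) = -297*(-40) = 11880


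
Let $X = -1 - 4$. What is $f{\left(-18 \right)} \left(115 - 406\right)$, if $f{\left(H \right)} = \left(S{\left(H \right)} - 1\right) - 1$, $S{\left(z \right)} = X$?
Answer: $2037$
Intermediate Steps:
$X = -5$ ($X = -1 - 4 = -5$)
$S{\left(z \right)} = -5$
$f{\left(H \right)} = -7$ ($f{\left(H \right)} = \left(-5 - 1\right) - 1 = -6 - 1 = -7$)
$f{\left(-18 \right)} \left(115 - 406\right) = - 7 \left(115 - 406\right) = \left(-7\right) \left(-291\right) = 2037$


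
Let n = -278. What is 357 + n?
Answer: 79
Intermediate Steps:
357 + n = 357 - 278 = 79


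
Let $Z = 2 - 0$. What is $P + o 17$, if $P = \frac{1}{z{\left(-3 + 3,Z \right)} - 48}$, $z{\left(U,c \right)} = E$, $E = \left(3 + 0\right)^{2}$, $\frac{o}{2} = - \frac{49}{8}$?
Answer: $- \frac{32491}{156} \approx -208.28$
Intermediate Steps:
$o = - \frac{49}{4}$ ($o = 2 \left(- \frac{49}{8}\right) = - \frac{49}{4} \approx -12.25$)
$E = 9$ ($E = 3^{2} = 9$)
$Z = 2$ ($Z = 2 + 0 = 2$)
$z{\left(U,c \right)} = 9$
$P = - \frac{1}{39}$ ($P = \frac{1}{9 - 48} = \frac{1}{-39} = - \frac{1}{39} \approx -0.025641$)
$P + o 17 = - \frac{1}{39} - \frac{833}{4} = - \frac{32491}{156}$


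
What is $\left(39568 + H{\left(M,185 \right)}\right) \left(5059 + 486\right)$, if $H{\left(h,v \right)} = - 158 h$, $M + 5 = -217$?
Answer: $413900980$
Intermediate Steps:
$M = -222$ ($M = -5 - 217 = -222$)
$\left(39568 + H{\left(M,185 \right)}\right) \left(5059 + 486\right) = \left(39568 - -35076\right) \left(5059 + 486\right) = \left(39568 + 35076\right) 5545 = 74644 \cdot 5545 = 413900980$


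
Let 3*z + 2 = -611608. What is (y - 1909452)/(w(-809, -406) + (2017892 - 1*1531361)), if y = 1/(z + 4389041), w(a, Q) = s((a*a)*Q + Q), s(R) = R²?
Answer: -7991383136291/295502179280158555573545 ≈ -2.7043e-11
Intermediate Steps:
z = -203870 (z = -⅔ + (⅓)*(-611608) = -⅔ - 611608/3 = -203870)
w(a, Q) = (Q + Q*a²)² (w(a, Q) = ((a*a)*Q + Q)² = (a²*Q + Q)² = (Q*a² + Q)² = (Q + Q*a²)²)
y = 1/4185171 (y = 1/(-203870 + 4389041) = 1/4185171 ≈ 2.3894e-7)
(y - 1909452)/(w(-809, -406) + (2017892 - 1*1531361)) = (1/4185171 - 1909452)/((-406)²*(1 + (-809)²)² + (2017892 - 1*1531361)) = -7991383136291/(4185171*(164836*(1 + 654481)² + (2017892 - 1531361))) = -7991383136291/(4185171*(164836*654482² + 486531)) = -7991383136291/(4185171*(164836*428346688324 + 486531)) = -7991383136291/(4185171*(70606954716574864 + 486531)) = -7991383136291/4185171/70606954717061395 = -7991383136291/4185171*1/70606954717061395 = -7991383136291/295502179280158555573545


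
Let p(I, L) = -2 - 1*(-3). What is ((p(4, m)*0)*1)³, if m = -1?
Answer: 0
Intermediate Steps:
p(I, L) = 1 (p(I, L) = -2 + 3 = 1)
((p(4, m)*0)*1)³ = ((1*0)*1)³ = (0*1)³ = 0³ = 0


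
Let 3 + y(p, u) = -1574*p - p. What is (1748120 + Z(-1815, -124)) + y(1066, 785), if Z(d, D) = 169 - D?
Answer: 69460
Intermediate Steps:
y(p, u) = -3 - 1575*p (y(p, u) = -3 + (-1574*p - p) = -3 - 1575*p)
(1748120 + Z(-1815, -124)) + y(1066, 785) = (1748120 + (169 - 1*(-124))) + (-3 - 1575*1066) = (1748120 + (169 + 124)) + (-3 - 1678950) = (1748120 + 293) - 1678953 = 1748413 - 1678953 = 69460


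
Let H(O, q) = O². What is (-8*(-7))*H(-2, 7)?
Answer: 224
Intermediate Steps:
(-8*(-7))*H(-2, 7) = -8*(-7)*(-2)² = 56*4 = 224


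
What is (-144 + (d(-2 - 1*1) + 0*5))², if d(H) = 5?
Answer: 19321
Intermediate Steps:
(-144 + (d(-2 - 1*1) + 0*5))² = (-144 + (5 + 0*5))² = (-144 + (5 + 0))² = (-144 + 5)² = (-139)² = 19321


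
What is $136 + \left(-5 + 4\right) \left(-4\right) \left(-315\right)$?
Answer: $-1124$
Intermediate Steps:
$136 + \left(-5 + 4\right) \left(-4\right) \left(-315\right) = 136 + \left(-1\right) \left(-4\right) \left(-315\right) = 136 + 4 \left(-315\right) = 136 - 1260 = -1124$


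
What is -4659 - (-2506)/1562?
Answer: -3637426/781 ≈ -4657.4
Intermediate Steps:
-4659 - (-2506)/1562 = -4659 - 1*(-1253/781) = -4659 + 1253/781 = -3637426/781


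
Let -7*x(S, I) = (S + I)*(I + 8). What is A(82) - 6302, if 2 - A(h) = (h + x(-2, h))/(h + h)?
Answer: -3612887/574 ≈ -6294.2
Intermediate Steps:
x(S, I) = -(8 + I)*(I + S)/7 (x(S, I) = -(S + I)*(I + 8)/7 = -(I + S)*(8 + I)/7 = -(8 + I)*(I + S)/7)
A(h) = 2 - (16/7 - h²/7 + h/7)/(2*h) (A(h) = 2 - (h + (-8*h/7 - 8/7*(-2) - h²/7 - ⅐*h*(-2)))/(h + h) = 2 - (h + (-8*h/7 + 16/7 - h²/7 + 2*h/7))/(2*h) = 2 - (h + (16/7 - 6*h/7 - h²/7))*1/(2*h) = 2 - (16/7 - h²/7 + h/7)*1/(2*h) = 2 - (16/7 - h²/7 + h/7)/(2*h))
A(82) - 6302 = (1/14)*(-16 + 82² + 27*82)/82 - 6302 = (1/14)*(1/82)*(-16 + 6724 + 2214) - 6302 = (1/14)*(1/82)*8922 - 6302 = 4461/574 - 6302 = -3612887/574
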